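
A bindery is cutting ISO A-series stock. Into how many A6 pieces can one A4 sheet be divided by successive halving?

4

A4 = 210 × 297 mm; A6 = 105 × 148 mm.
Each halving step doubles the count; 2 steps from A4 to A6.
2^2 = 4.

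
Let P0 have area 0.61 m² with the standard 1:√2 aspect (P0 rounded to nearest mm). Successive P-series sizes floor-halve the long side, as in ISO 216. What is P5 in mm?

Let P0's short side be w mm. w · w√2 = 0.61 m² = 610,000 mm², so w ≈ 656.8 mm and w√2 ≈ 928.8 mm → P0 = 657 × 929 mm.
P1: ⌊929/2⌋ × 657 = 464 × 657 mm
P2: ⌊657/2⌋ × 464 = 328 × 464 mm
P3: ⌊464/2⌋ × 328 = 232 × 328 mm
P4: ⌊328/2⌋ × 232 = 164 × 232 mm
P5: ⌊232/2⌋ × 164 = 116 × 164 mm

116 × 164 mm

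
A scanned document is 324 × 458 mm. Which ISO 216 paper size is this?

C3 (324 × 458 mm)

Aspect ratio 458/324 ≈ 1.414 — close to the ISO √2 ≈ 1.414.
In the C-series (envelope sizes, between A and B): C3 = 324 × 458 mm.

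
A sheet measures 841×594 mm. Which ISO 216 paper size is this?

A1 (594 × 841 mm)

Aspect ratio 841/594 ≈ 1.416 — close to the ISO √2 ≈ 1.414.
In the A-series (A0 area = 1 m²): A1 = 594 × 841 mm.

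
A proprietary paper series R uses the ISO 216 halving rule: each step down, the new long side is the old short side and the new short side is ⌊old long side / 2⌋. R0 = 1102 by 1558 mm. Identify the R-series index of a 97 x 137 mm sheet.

R0: 1102 × 1558 mm
R1: 779 × 1102 mm
R2: 551 × 779 mm
R3: 389 × 551 mm
R4: 275 × 389 mm
R5: 194 × 275 mm
R6: 137 × 194 mm
R7: 97 × 137 mm
R8: 68 × 97 mm
→ matches R7.

R7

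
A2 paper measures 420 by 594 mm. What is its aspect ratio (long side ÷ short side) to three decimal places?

1.414

594 / 420 = 1.414
Matches √2 ≈ 1.414 — the ISO 216 defining ratio.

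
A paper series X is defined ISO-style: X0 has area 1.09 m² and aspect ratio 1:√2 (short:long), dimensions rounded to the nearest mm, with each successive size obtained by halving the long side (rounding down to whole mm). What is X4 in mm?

Let X0's short side be w mm. w · w√2 = 1.09 m² = 1,090,000 mm², so w ≈ 877.9 mm and w√2 ≈ 1241.6 mm → X0 = 878 × 1242 mm.
X1: ⌊1242/2⌋ × 878 = 621 × 878 mm
X2: ⌊878/2⌋ × 621 = 439 × 621 mm
X3: ⌊621/2⌋ × 439 = 310 × 439 mm
X4: ⌊439/2⌋ × 310 = 219 × 310 mm

219 × 310 mm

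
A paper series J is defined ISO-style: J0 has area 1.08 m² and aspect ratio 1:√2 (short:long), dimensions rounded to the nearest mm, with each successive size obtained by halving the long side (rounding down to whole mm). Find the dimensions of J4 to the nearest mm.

Let J0's short side be w mm. w · w√2 = 1.08 m² = 1,080,000 mm², so w ≈ 873.9 mm and w√2 ≈ 1235.9 mm → J0 = 874 × 1236 mm.
J1: ⌊1236/2⌋ × 874 = 618 × 874 mm
J2: ⌊874/2⌋ × 618 = 437 × 618 mm
J3: ⌊618/2⌋ × 437 = 309 × 437 mm
J4: ⌊437/2⌋ × 309 = 218 × 309 mm

218 × 309 mm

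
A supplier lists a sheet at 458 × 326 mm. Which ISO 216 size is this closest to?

Aspect ratio 458/326 ≈ 1.405 — close to the ISO √2 ≈ 1.414.
In the C-series (envelope sizes, between A and B): C3 = 324 × 458 mm.
Off by 2 mm total — nearest standard size.

C3 (324 × 458 mm)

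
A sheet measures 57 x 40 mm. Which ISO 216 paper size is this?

C9 (40 × 57 mm)

Aspect ratio 57/40 ≈ 1.425 — close to the ISO √2 ≈ 1.414.
In the C-series (envelope sizes, between A and B): C9 = 40 × 57 mm.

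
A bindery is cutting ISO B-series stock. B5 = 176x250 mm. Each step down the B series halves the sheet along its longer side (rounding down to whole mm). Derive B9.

44 × 62 mm

B6: ⌊250/2⌋ × 176 = 125 × 176 mm
B7: ⌊176/2⌋ × 125 = 88 × 125 mm
B8: ⌊125/2⌋ × 88 = 62 × 88 mm
B9: ⌊88/2⌋ × 62 = 44 × 62 mm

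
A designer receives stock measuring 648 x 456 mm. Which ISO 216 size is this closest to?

C2 (458 × 648 mm)

Aspect ratio 648/456 ≈ 1.421 — close to the ISO √2 ≈ 1.414.
In the C-series (envelope sizes, between A and B): C2 = 458 × 648 mm.
Off by 2 mm total — nearest standard size.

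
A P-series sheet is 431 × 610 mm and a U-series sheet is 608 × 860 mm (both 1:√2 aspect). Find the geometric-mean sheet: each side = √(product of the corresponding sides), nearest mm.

Short side: √(431 · 608) = √262048 ≈ 511.9 → 512 mm
Long side: √(610 · 860) = √524600 ≈ 724.3 → 724 mm

512 × 724 mm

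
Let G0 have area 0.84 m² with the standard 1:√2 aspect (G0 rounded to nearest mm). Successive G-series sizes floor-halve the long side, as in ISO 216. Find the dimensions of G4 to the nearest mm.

Let G0's short side be w mm. w · w√2 = 0.84 m² = 840,000 mm², so w ≈ 770.7 mm and w√2 ≈ 1089.9 mm → G0 = 771 × 1090 mm.
G1: ⌊1090/2⌋ × 771 = 545 × 771 mm
G2: ⌊771/2⌋ × 545 = 385 × 545 mm
G3: ⌊545/2⌋ × 385 = 272 × 385 mm
G4: ⌊385/2⌋ × 272 = 192 × 272 mm

192 × 272 mm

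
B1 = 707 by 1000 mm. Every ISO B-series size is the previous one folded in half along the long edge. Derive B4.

250 × 353 mm

B2: ⌊1000/2⌋ × 707 = 500 × 707 mm
B3: ⌊707/2⌋ × 500 = 353 × 500 mm
B4: ⌊500/2⌋ × 353 = 250 × 353 mm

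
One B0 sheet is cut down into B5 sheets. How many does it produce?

32

Each ISO step halves the sheet: 1 × B0 → 2 × B1 → 4 × B2 → 8 × B3 → …
From B0 to B5 is 5 halving steps: 2^5 = 32.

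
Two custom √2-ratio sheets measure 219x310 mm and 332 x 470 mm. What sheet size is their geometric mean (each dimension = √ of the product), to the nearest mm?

270 × 382 mm

Short side: √(219 · 332) = √72708 ≈ 269.6 → 270 mm
Long side: √(310 · 470) = √145700 ≈ 381.7 → 382 mm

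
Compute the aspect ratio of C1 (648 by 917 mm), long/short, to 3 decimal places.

1.415

917 / 648 = 1.415
Matches √2 ≈ 1.414 — the ISO 216 defining ratio.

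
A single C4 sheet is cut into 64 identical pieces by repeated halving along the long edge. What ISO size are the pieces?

C10

64 = 2^6, so 6 halving steps.
C4 → C5 → … → C10 after 6 steps.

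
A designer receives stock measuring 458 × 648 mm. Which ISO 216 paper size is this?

C2 (458 × 648 mm)

Aspect ratio 648/458 ≈ 1.415 — close to the ISO √2 ≈ 1.414.
In the C-series (envelope sizes, between A and B): C2 = 458 × 648 mm.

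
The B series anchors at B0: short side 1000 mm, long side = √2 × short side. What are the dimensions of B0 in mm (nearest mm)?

1000 × 1414 mm

Short side = 1000 mm; long side = 1000√2 ≈ 1414.2 mm.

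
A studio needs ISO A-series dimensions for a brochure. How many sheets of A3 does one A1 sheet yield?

4

Each ISO step halves the sheet: 1 × A1 → 2 × A2 → 4 × A3
From A1 to A3 is 2 halving steps: 2^2 = 4.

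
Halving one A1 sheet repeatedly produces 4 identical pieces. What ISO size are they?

A3

4 = 2^2, so 2 halving steps.
A1 → A2 → … → A3 after 2 steps.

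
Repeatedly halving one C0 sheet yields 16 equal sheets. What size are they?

16 = 2^4, so 4 halving steps.
C0 → C1 → … → C4 after 4 steps.

C4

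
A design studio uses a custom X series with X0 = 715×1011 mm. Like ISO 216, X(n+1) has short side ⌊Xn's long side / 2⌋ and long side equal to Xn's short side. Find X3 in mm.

X1: ⌊1011/2⌋ × 715 = 505 × 715 mm
X2: ⌊715/2⌋ × 505 = 357 × 505 mm
X3: ⌊505/2⌋ × 357 = 252 × 357 mm

252 × 357 mm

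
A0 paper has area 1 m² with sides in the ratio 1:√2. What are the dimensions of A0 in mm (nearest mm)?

Let the short side be w mm. Then the long side is w√2 and w · w√2 = 10⁶ mm².
w² = 10⁶/√2, so w = 1000 / 2^(1/4) ≈ 840.9 mm; long side = 1000 · 2^(1/4) ≈ 1189.2 mm.

841 × 1189 mm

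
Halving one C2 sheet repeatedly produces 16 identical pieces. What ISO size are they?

C6

16 = 2^4, so 4 halving steps.
C2 → C3 → … → C6 after 4 steps.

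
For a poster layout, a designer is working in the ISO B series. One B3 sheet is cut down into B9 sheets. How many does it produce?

64

Each ISO step halves the sheet: 1 × B3 → 2 × B4 → 4 × B5 → 8 × B6 → …
From B3 to B9 is 6 halving steps: 2^6 = 64.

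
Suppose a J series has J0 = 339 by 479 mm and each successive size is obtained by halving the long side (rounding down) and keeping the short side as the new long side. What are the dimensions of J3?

J1 = 239 × 339 mm (from J0 by 1 halving).
J2: ⌊339/2⌋ × 239 = 169 × 239 mm
J3: ⌊239/2⌋ × 169 = 119 × 169 mm

119 × 169 mm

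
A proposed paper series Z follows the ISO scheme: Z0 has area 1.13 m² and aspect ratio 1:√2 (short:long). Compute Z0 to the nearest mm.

Let the short side be w mm. Then w · w√2 = 1.13 m² = 1,130,000 mm².
w² = 1,130,000/√2, so w ≈ 893.9 mm; long side = w√2 ≈ 1264.1 mm.

894 × 1264 mm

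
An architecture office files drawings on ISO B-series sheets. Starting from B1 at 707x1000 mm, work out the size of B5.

176 × 250 mm

B2: ⌊1000/2⌋ × 707 = 500 × 707 mm
B3: ⌊707/2⌋ × 500 = 353 × 500 mm
B4: ⌊500/2⌋ × 353 = 250 × 353 mm
B5: ⌊353/2⌋ × 250 = 176 × 250 mm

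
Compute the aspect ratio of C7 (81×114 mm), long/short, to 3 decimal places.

114 / 81 = 1.407
ISO 216 targets √2 ≈ 1.414; the -0.007 deviation is from mm rounding.

1.407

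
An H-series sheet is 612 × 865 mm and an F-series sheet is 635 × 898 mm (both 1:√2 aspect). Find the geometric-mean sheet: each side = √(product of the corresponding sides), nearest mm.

Short side: √(612 · 635) = √388620 ≈ 623.4 → 623 mm
Long side: √(865 · 898) = √776770 ≈ 881.3 → 881 mm

623 × 881 mm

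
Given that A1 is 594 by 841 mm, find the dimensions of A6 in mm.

A2: ⌊841/2⌋ × 594 = 420 × 594 mm
A3: ⌊594/2⌋ × 420 = 297 × 420 mm
A4: ⌊420/2⌋ × 297 = 210 × 297 mm
A5: ⌊297/2⌋ × 210 = 148 × 210 mm
A6: ⌊210/2⌋ × 148 = 105 × 148 mm

105 × 148 mm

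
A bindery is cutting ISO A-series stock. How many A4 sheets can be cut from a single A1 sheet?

A1 = 594 × 841 mm; A4 = 210 × 297 mm.
Each halving step doubles the count; 3 steps from A1 to A4.
2^3 = 8.

8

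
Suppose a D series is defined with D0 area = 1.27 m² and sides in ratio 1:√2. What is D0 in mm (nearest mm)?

Let the short side be w mm. Then w · w√2 = 1.27 m² = 1,270,000 mm².
w² = 1,270,000/√2, so w ≈ 947.6 mm; long side = w√2 ≈ 1340.2 mm.

948 × 1340 mm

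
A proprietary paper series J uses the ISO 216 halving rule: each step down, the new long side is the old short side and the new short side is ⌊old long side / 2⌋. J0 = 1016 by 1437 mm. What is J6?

J1: ⌊1437/2⌋ × 1016 = 718 × 1016 mm
J2: ⌊1016/2⌋ × 718 = 508 × 718 mm
J3: ⌊718/2⌋ × 508 = 359 × 508 mm
J4: ⌊508/2⌋ × 359 = 254 × 359 mm
J5: ⌊359/2⌋ × 254 = 179 × 254 mm
J6: ⌊254/2⌋ × 179 = 127 × 179 mm

127 × 179 mm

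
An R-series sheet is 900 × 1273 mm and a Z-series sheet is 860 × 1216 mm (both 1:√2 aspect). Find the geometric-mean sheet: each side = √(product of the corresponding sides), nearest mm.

880 × 1244 mm

Short side: √(900 · 860) = √774000 ≈ 879.8 → 880 mm
Long side: √(1273 · 1216) = √1547968 ≈ 1244.2 → 1244 mm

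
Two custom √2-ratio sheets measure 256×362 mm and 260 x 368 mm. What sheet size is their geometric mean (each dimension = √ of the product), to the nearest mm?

258 × 365 mm

Short side: √(256 · 260) = √66560 ≈ 258.0 → 258 mm
Long side: √(362 · 368) = √133216 ≈ 365.0 → 365 mm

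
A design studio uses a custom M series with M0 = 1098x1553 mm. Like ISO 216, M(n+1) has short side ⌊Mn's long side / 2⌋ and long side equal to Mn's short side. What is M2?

M1: ⌊1553/2⌋ × 1098 = 776 × 1098 mm
M2: ⌊1098/2⌋ × 776 = 549 × 776 mm

549 × 776 mm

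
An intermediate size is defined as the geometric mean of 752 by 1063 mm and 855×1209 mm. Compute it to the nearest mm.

802 × 1134 mm

Short side: √(752 · 855) = √642960 ≈ 801.8 → 802 mm
Long side: √(1063 · 1209) = √1285167 ≈ 1133.7 → 1134 mm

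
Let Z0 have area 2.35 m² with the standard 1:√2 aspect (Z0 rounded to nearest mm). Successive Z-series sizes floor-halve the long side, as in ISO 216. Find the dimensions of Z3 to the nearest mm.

455 × 644 mm

Let Z0's short side be w mm. w · w√2 = 2.35 m² = 2,350,000 mm², so w ≈ 1289.1 mm and w√2 ≈ 1823.0 mm → Z0 = 1289 × 1823 mm.
Z1: ⌊1823/2⌋ × 1289 = 911 × 1289 mm
Z2: ⌊1289/2⌋ × 911 = 644 × 911 mm
Z3: ⌊911/2⌋ × 644 = 455 × 644 mm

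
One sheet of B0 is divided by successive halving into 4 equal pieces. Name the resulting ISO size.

4 = 2^2, so 2 halving steps.
B0 → B1 → … → B2 after 2 steps.

B2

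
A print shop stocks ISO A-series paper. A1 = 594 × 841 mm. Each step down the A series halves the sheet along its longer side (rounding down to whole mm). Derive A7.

74 × 105 mm

A2: ⌊841/2⌋ × 594 = 420 × 594 mm
A3: ⌊594/2⌋ × 420 = 297 × 420 mm
A4: ⌊420/2⌋ × 297 = 210 × 297 mm
A5: ⌊297/2⌋ × 210 = 148 × 210 mm
A6: ⌊210/2⌋ × 148 = 105 × 148 mm
A7: ⌊148/2⌋ × 105 = 74 × 105 mm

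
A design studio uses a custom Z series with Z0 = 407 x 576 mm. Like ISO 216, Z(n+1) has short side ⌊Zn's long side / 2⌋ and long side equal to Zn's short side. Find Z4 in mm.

Z1: ⌊576/2⌋ × 407 = 288 × 407 mm
Z2: ⌊407/2⌋ × 288 = 203 × 288 mm
Z3: ⌊288/2⌋ × 203 = 144 × 203 mm
Z4: ⌊203/2⌋ × 144 = 101 × 144 mm

101 × 144 mm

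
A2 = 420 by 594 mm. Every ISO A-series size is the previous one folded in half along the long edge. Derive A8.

A3: ⌊594/2⌋ × 420 = 297 × 420 mm
A4: ⌊420/2⌋ × 297 = 210 × 297 mm
A5: ⌊297/2⌋ × 210 = 148 × 210 mm
A6: ⌊210/2⌋ × 148 = 105 × 148 mm
A7: ⌊148/2⌋ × 105 = 74 × 105 mm
A8: ⌊105/2⌋ × 74 = 52 × 74 mm

52 × 74 mm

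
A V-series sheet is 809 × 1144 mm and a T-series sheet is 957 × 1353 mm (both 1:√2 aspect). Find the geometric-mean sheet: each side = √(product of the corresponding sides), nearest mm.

880 × 1244 mm

Short side: √(809 · 957) = √774213 ≈ 879.9 → 880 mm
Long side: √(1144 · 1353) = √1547832 ≈ 1244.1 → 1244 mm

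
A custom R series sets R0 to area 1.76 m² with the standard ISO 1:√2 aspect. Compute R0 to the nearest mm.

1116 × 1578 mm

Let the short side be w mm. Then w · w√2 = 1.76 m² = 1,760,000 mm².
w² = 1,760,000/√2, so w ≈ 1115.6 mm; long side = w√2 ≈ 1577.7 mm.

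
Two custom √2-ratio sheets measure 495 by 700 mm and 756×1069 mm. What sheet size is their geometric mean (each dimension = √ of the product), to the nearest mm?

Short side: √(495 · 756) = √374220 ≈ 611.7 → 612 mm
Long side: √(700 · 1069) = √748300 ≈ 865.0 → 865 mm

612 × 865 mm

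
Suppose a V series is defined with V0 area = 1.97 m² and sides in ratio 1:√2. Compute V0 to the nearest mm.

Let the short side be w mm. Then w · w√2 = 1.97 m² = 1,970,000 mm².
w² = 1,970,000/√2, so w ≈ 1180.3 mm; long side = w√2 ≈ 1669.1 mm.

1180 × 1669 mm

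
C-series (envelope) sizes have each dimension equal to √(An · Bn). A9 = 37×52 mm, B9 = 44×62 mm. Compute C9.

40 × 57 mm

Short side: √(37 · 44) = √1628 ≈ 40.3 → 40 mm
Long side: √(52 · 62) = √3224 ≈ 56.8 → 57 mm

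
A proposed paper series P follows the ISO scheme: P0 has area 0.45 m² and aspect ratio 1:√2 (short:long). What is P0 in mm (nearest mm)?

564 × 798 mm

Let the short side be w mm. Then w · w√2 = 0.45 m² = 450,000 mm².
w² = 450,000/√2, so w ≈ 564.1 mm; long side = w√2 ≈ 797.7 mm.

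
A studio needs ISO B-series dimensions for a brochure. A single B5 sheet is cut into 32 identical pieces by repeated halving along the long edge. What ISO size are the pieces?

B10

32 = 2^5, so 5 halving steps.
B5 → B6 → … → B10 after 5 steps.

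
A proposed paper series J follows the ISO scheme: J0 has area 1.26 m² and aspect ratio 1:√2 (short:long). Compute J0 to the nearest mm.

Let the short side be w mm. Then w · w√2 = 1.26 m² = 1,260,000 mm².
w² = 1,260,000/√2, so w ≈ 943.9 mm; long side = w√2 ≈ 1334.9 mm.

944 × 1335 mm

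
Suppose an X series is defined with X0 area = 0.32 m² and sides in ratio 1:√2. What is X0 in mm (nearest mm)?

Let the short side be w mm. Then w · w√2 = 0.32 m² = 320,000 mm².
w² = 320,000/√2, so w ≈ 475.7 mm; long side = w√2 ≈ 672.7 mm.

476 × 673 mm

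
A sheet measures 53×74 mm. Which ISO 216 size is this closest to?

A8 (52 × 74 mm)

Aspect ratio 74/53 ≈ 1.396 (ISO target is √2 ≈ 1.414).
In the A-series (A0 area = 1 m²): A8 = 52 × 74 mm.
Off by 1 mm total — nearest standard size.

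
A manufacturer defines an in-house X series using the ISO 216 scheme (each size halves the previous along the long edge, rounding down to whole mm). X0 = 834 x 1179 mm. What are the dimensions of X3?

X1: ⌊1179/2⌋ × 834 = 589 × 834 mm
X2: ⌊834/2⌋ × 589 = 417 × 589 mm
X3: ⌊589/2⌋ × 417 = 294 × 417 mm

294 × 417 mm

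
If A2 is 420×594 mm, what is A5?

A3: ⌊594/2⌋ × 420 = 297 × 420 mm
A4: ⌊420/2⌋ × 297 = 210 × 297 mm
A5: ⌊297/2⌋ × 210 = 148 × 210 mm

148 × 210 mm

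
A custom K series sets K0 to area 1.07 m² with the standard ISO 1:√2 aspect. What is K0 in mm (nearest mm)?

870 × 1230 mm

Let the short side be w mm. Then w · w√2 = 1.07 m² = 1,070,000 mm².
w² = 1,070,000/√2, so w ≈ 869.8 mm; long side = w√2 ≈ 1230.1 mm.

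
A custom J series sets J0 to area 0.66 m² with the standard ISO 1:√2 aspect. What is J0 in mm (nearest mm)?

Let the short side be w mm. Then w · w√2 = 0.66 m² = 660,000 mm².
w² = 660,000/√2, so w ≈ 683.1 mm; long side = w√2 ≈ 966.1 mm.

683 × 966 mm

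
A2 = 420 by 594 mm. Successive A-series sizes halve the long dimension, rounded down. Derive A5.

A3: ⌊594/2⌋ × 420 = 297 × 420 mm
A4: ⌊420/2⌋ × 297 = 210 × 297 mm
A5: ⌊297/2⌋ × 210 = 148 × 210 mm

148 × 210 mm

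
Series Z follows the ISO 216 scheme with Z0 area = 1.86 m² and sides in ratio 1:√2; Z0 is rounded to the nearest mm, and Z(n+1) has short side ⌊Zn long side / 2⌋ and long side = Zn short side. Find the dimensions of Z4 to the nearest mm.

Let Z0's short side be w mm. w · w√2 = 1.86 m² = 1,860,000 mm², so w ≈ 1146.8 mm and w√2 ≈ 1621.9 mm → Z0 = 1147 × 1622 mm.
Z1: ⌊1622/2⌋ × 1147 = 811 × 1147 mm
Z2: ⌊1147/2⌋ × 811 = 573 × 811 mm
Z3: ⌊811/2⌋ × 573 = 405 × 573 mm
Z4: ⌊573/2⌋ × 405 = 286 × 405 mm

286 × 405 mm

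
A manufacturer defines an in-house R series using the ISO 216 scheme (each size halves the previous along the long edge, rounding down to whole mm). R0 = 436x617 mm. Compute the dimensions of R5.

R1: ⌊617/2⌋ × 436 = 308 × 436 mm
R2: ⌊436/2⌋ × 308 = 218 × 308 mm
R3: ⌊308/2⌋ × 218 = 154 × 218 mm
R4: ⌊218/2⌋ × 154 = 109 × 154 mm
R5: ⌊154/2⌋ × 109 = 77 × 109 mm

77 × 109 mm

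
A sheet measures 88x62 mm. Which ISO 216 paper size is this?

Aspect ratio 88/62 ≈ 1.419 — close to the ISO √2 ≈ 1.414.
In the B-series (B0 = 1000 × 1414 mm): B8 = 62 × 88 mm.

B8 (62 × 88 mm)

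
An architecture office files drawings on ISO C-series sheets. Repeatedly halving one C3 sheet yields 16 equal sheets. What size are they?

C7

16 = 2^4, so 4 halving steps.
C3 → C4 → … → C7 after 4 steps.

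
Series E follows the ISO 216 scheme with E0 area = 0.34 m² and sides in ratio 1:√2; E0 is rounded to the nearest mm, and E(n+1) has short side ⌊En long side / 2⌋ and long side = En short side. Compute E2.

Let E0's short side be w mm. w · w√2 = 0.34 m² = 340,000 mm², so w ≈ 490.3 mm and w√2 ≈ 693.4 mm → E0 = 490 × 693 mm.
E1: ⌊693/2⌋ × 490 = 346 × 490 mm
E2: ⌊490/2⌋ × 346 = 245 × 346 mm

245 × 346 mm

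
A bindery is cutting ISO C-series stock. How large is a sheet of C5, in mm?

C0 = 917 × 1297 mm (C0 is the geometric mean of A0 and B0, aspect 1:√2).
C1: ⌊1297/2⌋ × 917 = 648 × 917 mm
C2: ⌊917/2⌋ × 648 = 458 × 648 mm
C3: ⌊648/2⌋ × 458 = 324 × 458 mm
C4: ⌊458/2⌋ × 324 = 229 × 324 mm
C5: ⌊324/2⌋ × 229 = 162 × 229 mm

162 × 229 mm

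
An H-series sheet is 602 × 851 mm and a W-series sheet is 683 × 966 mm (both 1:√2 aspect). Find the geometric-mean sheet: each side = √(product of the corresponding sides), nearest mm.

Short side: √(602 · 683) = √411166 ≈ 641.2 → 641 mm
Long side: √(851 · 966) = √822066 ≈ 906.7 → 907 mm

641 × 907 mm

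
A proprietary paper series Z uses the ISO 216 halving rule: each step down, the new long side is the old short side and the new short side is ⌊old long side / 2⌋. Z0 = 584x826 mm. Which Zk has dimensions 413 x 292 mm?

Z0: 584 × 826 mm
Z1: 413 × 584 mm
Z2: 292 × 413 mm
Z3: 206 × 292 mm
→ matches Z2.

Z2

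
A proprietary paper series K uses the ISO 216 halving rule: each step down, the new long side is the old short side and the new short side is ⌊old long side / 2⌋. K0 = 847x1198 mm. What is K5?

K1: ⌊1198/2⌋ × 847 = 599 × 847 mm
K2: ⌊847/2⌋ × 599 = 423 × 599 mm
K3: ⌊599/2⌋ × 423 = 299 × 423 mm
K4: ⌊423/2⌋ × 299 = 211 × 299 mm
K5: ⌊299/2⌋ × 211 = 149 × 211 mm

149 × 211 mm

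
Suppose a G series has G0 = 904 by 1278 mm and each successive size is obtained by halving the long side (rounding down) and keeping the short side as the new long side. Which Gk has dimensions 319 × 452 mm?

G0: 904 × 1278 mm
G1: 639 × 904 mm
G2: 452 × 639 mm
G3: 319 × 452 mm
G4: 226 × 319 mm
→ matches G3.

G3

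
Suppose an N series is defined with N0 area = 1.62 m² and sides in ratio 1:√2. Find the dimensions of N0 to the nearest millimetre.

Let the short side be w mm. Then w · w√2 = 1.62 m² = 1,620,000 mm².
w² = 1,620,000/√2, so w ≈ 1070.3 mm; long side = w√2 ≈ 1513.6 mm.

1070 × 1514 mm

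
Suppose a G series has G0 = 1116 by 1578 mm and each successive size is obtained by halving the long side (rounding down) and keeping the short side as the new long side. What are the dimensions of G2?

558 × 789 mm

G1: ⌊1578/2⌋ × 1116 = 789 × 1116 mm
G2: ⌊1116/2⌋ × 789 = 558 × 789 mm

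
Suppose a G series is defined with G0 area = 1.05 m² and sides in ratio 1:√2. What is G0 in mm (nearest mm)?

862 × 1219 mm

Let the short side be w mm. Then w · w√2 = 1.05 m² = 1,050,000 mm².
w² = 1,050,000/√2, so w ≈ 861.7 mm; long side = w√2 ≈ 1218.6 mm.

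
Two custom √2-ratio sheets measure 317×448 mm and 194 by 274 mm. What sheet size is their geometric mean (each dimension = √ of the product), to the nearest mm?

Short side: √(317 · 194) = √61498 ≈ 248.0 → 248 mm
Long side: √(448 · 274) = √122752 ≈ 350.4 → 350 mm

248 × 350 mm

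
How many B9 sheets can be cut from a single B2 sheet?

128

Each ISO step halves the sheet: 1 × B2 → 2 × B3 → 4 × B4 → 8 × B5 → …
From B2 to B9 is 7 halving steps: 2^7 = 128.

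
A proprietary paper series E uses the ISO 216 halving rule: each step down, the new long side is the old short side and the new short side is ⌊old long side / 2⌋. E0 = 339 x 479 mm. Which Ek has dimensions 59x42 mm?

E6

E0: 339 × 479 mm
E1: 239 × 339 mm
E2: 169 × 239 mm
E3: 119 × 169 mm
E4: 84 × 119 mm
E5: 59 × 84 mm
E6: 42 × 59 mm
E7: 29 × 42 mm
→ matches E6.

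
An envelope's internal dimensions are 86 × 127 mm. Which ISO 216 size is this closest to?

B7 (88 × 125 mm)

Aspect ratio 127/86 ≈ 1.477 (ISO target is √2 ≈ 1.414).
In the B-series (B0 = 1000 × 1414 mm): B7 = 88 × 125 mm.
Off by 4 mm total — nearest standard size.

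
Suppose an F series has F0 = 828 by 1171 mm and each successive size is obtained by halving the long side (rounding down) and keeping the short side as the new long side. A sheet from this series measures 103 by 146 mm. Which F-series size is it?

F0: 828 × 1171 mm
F1: 585 × 828 mm
F2: 414 × 585 mm
F3: 292 × 414 mm
F4: 207 × 292 mm
F5: 146 × 207 mm
F6: 103 × 146 mm
F7: 73 × 103 mm
→ matches F6.

F6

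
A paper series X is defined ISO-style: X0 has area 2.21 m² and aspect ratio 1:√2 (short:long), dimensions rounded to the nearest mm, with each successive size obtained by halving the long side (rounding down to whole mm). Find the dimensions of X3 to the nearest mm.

442 × 625 mm

Let X0's short side be w mm. w · w√2 = 2.21 m² = 2,210,000 mm², so w ≈ 1250.1 mm and w√2 ≈ 1767.9 mm → X0 = 1250 × 1768 mm.
X1: ⌊1768/2⌋ × 1250 = 884 × 1250 mm
X2: ⌊1250/2⌋ × 884 = 625 × 884 mm
X3: ⌊884/2⌋ × 625 = 442 × 625 mm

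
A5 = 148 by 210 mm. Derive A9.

A6: ⌊210/2⌋ × 148 = 105 × 148 mm
A7: ⌊148/2⌋ × 105 = 74 × 105 mm
A8: ⌊105/2⌋ × 74 = 52 × 74 mm
A9: ⌊74/2⌋ × 52 = 37 × 52 mm

37 × 52 mm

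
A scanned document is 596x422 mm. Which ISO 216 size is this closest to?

A2 (420 × 594 mm)

Aspect ratio 596/422 ≈ 1.412 — close to the ISO √2 ≈ 1.414.
In the A-series (A0 area = 1 m²): A2 = 420 × 594 mm.
Off by 4 mm total — nearest standard size.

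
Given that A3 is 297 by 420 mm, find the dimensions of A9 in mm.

A4: ⌊420/2⌋ × 297 = 210 × 297 mm
A5: ⌊297/2⌋ × 210 = 148 × 210 mm
A6: ⌊210/2⌋ × 148 = 105 × 148 mm
A7: ⌊148/2⌋ × 105 = 74 × 105 mm
A8: ⌊105/2⌋ × 74 = 52 × 74 mm
A9: ⌊74/2⌋ × 52 = 37 × 52 mm

37 × 52 mm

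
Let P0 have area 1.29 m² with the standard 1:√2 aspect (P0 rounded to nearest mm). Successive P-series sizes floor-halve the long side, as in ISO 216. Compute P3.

Let P0's short side be w mm. w · w√2 = 1.29 m² = 1,290,000 mm², so w ≈ 955.1 mm and w√2 ≈ 1350.7 mm → P0 = 955 × 1351 mm.
P1: ⌊1351/2⌋ × 955 = 675 × 955 mm
P2: ⌊955/2⌋ × 675 = 477 × 675 mm
P3: ⌊675/2⌋ × 477 = 337 × 477 mm

337 × 477 mm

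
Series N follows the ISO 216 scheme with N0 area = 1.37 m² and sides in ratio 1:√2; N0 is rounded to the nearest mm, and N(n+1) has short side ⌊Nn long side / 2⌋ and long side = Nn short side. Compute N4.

Let N0's short side be w mm. w · w√2 = 1.37 m² = 1,370,000 mm², so w ≈ 984.2 mm and w√2 ≈ 1391.9 mm → N0 = 984 × 1392 mm.
N1: ⌊1392/2⌋ × 984 = 696 × 984 mm
N2: ⌊984/2⌋ × 696 = 492 × 696 mm
N3: ⌊696/2⌋ × 492 = 348 × 492 mm
N4: ⌊492/2⌋ × 348 = 246 × 348 mm

246 × 348 mm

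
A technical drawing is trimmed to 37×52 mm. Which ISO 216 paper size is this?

Aspect ratio 52/37 ≈ 1.405 — close to the ISO √2 ≈ 1.414.
In the A-series (A0 area = 1 m²): A9 = 37 × 52 mm.

A9 (37 × 52 mm)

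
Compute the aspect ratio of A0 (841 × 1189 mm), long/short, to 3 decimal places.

1.414

1189 / 841 = 1.414
Matches √2 ≈ 1.414 — the ISO 216 defining ratio.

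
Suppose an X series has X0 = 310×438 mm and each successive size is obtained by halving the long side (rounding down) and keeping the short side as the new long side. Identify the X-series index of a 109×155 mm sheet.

X0: 310 × 438 mm
X1: 219 × 310 mm
X2: 155 × 219 mm
X3: 109 × 155 mm
X4: 77 × 109 mm
→ matches X3.

X3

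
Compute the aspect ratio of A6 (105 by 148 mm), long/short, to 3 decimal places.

1.410

148 / 105 = 1.410
ISO 216 targets √2 ≈ 1.414; the -0.005 deviation is from mm rounding.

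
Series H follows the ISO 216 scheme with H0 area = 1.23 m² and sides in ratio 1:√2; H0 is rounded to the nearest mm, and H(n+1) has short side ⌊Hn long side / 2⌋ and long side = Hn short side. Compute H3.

329 × 466 mm

Let H0's short side be w mm. w · w√2 = 1.23 m² = 1,230,000 mm², so w ≈ 932.6 mm and w√2 ≈ 1318.9 mm → H0 = 933 × 1319 mm.
H1: ⌊1319/2⌋ × 933 = 659 × 933 mm
H2: ⌊933/2⌋ × 659 = 466 × 659 mm
H3: ⌊659/2⌋ × 466 = 329 × 466 mm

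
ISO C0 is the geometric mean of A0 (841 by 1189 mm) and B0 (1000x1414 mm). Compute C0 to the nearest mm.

Short: √(841 · 1000) = √841000 ≈ 917.1 mm.
Long: √(1189 · 1414) = √1681246 ≈ 1296.6 mm.

917 × 1297 mm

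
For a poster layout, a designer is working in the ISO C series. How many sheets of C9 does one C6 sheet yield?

C6 = 114 × 162 mm; C9 = 40 × 57 mm.
Each halving step doubles the count; 3 steps from C6 to C9.
2^3 = 8.

8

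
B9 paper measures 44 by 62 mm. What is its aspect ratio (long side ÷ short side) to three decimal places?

62 / 44 = 1.409
ISO 216 targets √2 ≈ 1.414; the -0.005 deviation is from mm rounding.

1.409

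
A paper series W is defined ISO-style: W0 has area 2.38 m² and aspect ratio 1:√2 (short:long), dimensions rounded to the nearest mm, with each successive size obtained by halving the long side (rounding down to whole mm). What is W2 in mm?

648 × 917 mm

Let W0's short side be w mm. w · w√2 = 2.38 m² = 2,380,000 mm², so w ≈ 1297.3 mm and w√2 ≈ 1834.6 mm → W0 = 1297 × 1835 mm.
W1: ⌊1835/2⌋ × 1297 = 917 × 1297 mm
W2: ⌊1297/2⌋ × 917 = 648 × 917 mm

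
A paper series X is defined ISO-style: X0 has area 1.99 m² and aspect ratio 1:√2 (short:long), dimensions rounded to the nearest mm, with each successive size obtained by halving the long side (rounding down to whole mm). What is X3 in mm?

Let X0's short side be w mm. w · w√2 = 1.99 m² = 1,990,000 mm², so w ≈ 1186.2 mm and w√2 ≈ 1677.6 mm → X0 = 1186 × 1678 mm.
X1: ⌊1678/2⌋ × 1186 = 839 × 1186 mm
X2: ⌊1186/2⌋ × 839 = 593 × 839 mm
X3: ⌊839/2⌋ × 593 = 419 × 593 mm

419 × 593 mm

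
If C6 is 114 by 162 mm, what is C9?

40 × 57 mm

C7: ⌊162/2⌋ × 114 = 81 × 114 mm
C8: ⌊114/2⌋ × 81 = 57 × 81 mm
C9: ⌊81/2⌋ × 57 = 40 × 57 mm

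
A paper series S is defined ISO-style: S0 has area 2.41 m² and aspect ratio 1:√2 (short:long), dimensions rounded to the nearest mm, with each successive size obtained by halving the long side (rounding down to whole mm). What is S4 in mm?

Let S0's short side be w mm. w · w√2 = 2.41 m² = 2,410,000 mm², so w ≈ 1305.4 mm and w√2 ≈ 1846.1 mm → S0 = 1305 × 1846 mm.
S1: ⌊1846/2⌋ × 1305 = 923 × 1305 mm
S2: ⌊1305/2⌋ × 923 = 652 × 923 mm
S3: ⌊923/2⌋ × 652 = 461 × 652 mm
S4: ⌊652/2⌋ × 461 = 326 × 461 mm

326 × 461 mm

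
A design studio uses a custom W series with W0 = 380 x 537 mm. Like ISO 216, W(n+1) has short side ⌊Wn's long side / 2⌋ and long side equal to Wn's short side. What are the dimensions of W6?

W1: ⌊537/2⌋ × 380 = 268 × 380 mm
W2: ⌊380/2⌋ × 268 = 190 × 268 mm
W3: ⌊268/2⌋ × 190 = 134 × 190 mm
W4: ⌊190/2⌋ × 134 = 95 × 134 mm
W5: ⌊134/2⌋ × 95 = 67 × 95 mm
W6: ⌊95/2⌋ × 67 = 47 × 67 mm

47 × 67 mm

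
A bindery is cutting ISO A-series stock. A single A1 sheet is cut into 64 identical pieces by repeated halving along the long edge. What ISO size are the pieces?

64 = 2^6, so 6 halving steps.
A1 → A2 → … → A7 after 6 steps.

A7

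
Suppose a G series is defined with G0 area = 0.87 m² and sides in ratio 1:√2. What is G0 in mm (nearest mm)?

784 × 1109 mm

Let the short side be w mm. Then w · w√2 = 0.87 m² = 870,000 mm².
w² = 870,000/√2, so w ≈ 784.3 mm; long side = w√2 ≈ 1109.2 mm.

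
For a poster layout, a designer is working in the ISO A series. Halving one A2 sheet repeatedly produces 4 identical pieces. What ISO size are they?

4 = 2^2, so 2 halving steps.
A2 → A3 → … → A4 after 2 steps.

A4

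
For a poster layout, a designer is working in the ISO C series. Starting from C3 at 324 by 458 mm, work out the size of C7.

C4: ⌊458/2⌋ × 324 = 229 × 324 mm
C5: ⌊324/2⌋ × 229 = 162 × 229 mm
C6: ⌊229/2⌋ × 162 = 114 × 162 mm
C7: ⌊162/2⌋ × 114 = 81 × 114 mm

81 × 114 mm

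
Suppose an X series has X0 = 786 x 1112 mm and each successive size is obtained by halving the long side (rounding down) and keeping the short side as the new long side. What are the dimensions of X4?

196 × 278 mm

X1: ⌊1112/2⌋ × 786 = 556 × 786 mm
X2: ⌊786/2⌋ × 556 = 393 × 556 mm
X3: ⌊556/2⌋ × 393 = 278 × 393 mm
X4: ⌊393/2⌋ × 278 = 196 × 278 mm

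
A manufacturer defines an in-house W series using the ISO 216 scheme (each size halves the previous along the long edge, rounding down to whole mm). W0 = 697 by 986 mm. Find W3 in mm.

246 × 348 mm

W1: ⌊986/2⌋ × 697 = 493 × 697 mm
W2: ⌊697/2⌋ × 493 = 348 × 493 mm
W3: ⌊493/2⌋ × 348 = 246 × 348 mm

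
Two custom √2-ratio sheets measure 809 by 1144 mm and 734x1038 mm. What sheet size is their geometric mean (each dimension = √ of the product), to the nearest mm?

771 × 1090 mm

Short side: √(809 · 734) = √593806 ≈ 770.6 → 771 mm
Long side: √(1144 · 1038) = √1187472 ≈ 1089.7 → 1090 mm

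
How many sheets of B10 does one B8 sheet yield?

4

Each ISO step halves the sheet: 1 × B8 → 2 × B9 → 4 × B10
From B8 to B10 is 2 halving steps: 2^2 = 4.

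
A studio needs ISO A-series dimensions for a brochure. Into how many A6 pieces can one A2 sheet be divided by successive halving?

16

Each ISO step halves the sheet: 1 × A2 → 2 × A3 → 4 × A4 → 8 × A5 → …
From A2 to A6 is 4 halving steps: 2^4 = 16.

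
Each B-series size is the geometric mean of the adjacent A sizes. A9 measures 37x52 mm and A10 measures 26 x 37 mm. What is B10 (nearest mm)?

Short side: √(37 · 26) = √962 ≈ 31.0 → 31 mm
Long side: √(52 · 37) = √1924 ≈ 43.9 → 44 mm

31 × 44 mm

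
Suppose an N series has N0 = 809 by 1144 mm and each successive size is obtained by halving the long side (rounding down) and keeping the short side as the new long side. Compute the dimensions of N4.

202 × 286 mm

N1: ⌊1144/2⌋ × 809 = 572 × 809 mm
N2: ⌊809/2⌋ × 572 = 404 × 572 mm
N3: ⌊572/2⌋ × 404 = 286 × 404 mm
N4: ⌊404/2⌋ × 286 = 202 × 286 mm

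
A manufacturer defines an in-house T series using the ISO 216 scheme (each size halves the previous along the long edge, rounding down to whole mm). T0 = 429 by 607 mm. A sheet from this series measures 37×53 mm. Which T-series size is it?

T7

T0: 429 × 607 mm
T1: 303 × 429 mm
T2: 214 × 303 mm
T3: 151 × 214 mm
T4: 107 × 151 mm
T5: 75 × 107 mm
T6: 53 × 75 mm
T7: 37 × 53 mm
T8: 26 × 37 mm
→ matches T7.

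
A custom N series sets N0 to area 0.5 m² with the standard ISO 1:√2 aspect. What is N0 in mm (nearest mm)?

595 × 841 mm

Let the short side be w mm. Then w · w√2 = 0.5 m² = 500,000 mm².
w² = 500,000/√2, so w ≈ 594.6 mm; long side = w√2 ≈ 840.9 mm.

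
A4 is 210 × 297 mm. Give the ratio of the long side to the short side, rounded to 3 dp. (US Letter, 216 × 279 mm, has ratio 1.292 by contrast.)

1.414

297 / 210 = 1.414
Matches √2 ≈ 1.414 — the ISO 216 defining ratio.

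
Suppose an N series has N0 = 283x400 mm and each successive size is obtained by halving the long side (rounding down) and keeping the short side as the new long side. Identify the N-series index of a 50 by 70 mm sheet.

N5

N0: 283 × 400 mm
N1: 200 × 283 mm
N2: 141 × 200 mm
N3: 100 × 141 mm
N4: 70 × 100 mm
N5: 50 × 70 mm
N6: 35 × 50 mm
→ matches N5.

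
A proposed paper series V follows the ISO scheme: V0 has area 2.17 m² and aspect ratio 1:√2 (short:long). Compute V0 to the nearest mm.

1239 × 1752 mm

Let the short side be w mm. Then w · w√2 = 2.17 m² = 2,170,000 mm².
w² = 2,170,000/√2, so w ≈ 1238.7 mm; long side = w√2 ≈ 1751.8 mm.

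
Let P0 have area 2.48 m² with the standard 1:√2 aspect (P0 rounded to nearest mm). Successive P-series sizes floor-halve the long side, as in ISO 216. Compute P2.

662 × 936 mm

Let P0's short side be w mm. w · w√2 = 2.48 m² = 2,480,000 mm², so w ≈ 1324.2 mm and w√2 ≈ 1872.8 mm → P0 = 1324 × 1873 mm.
P1: ⌊1873/2⌋ × 1324 = 936 × 1324 mm
P2: ⌊1324/2⌋ × 936 = 662 × 936 mm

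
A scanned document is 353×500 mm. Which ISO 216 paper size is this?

Aspect ratio 500/353 ≈ 1.416 — close to the ISO √2 ≈ 1.414.
In the B-series (B0 = 1000 × 1414 mm): B3 = 353 × 500 mm.

B3 (353 × 500 mm)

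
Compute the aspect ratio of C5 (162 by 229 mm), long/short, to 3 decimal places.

229 / 162 = 1.414
Matches √2 ≈ 1.414 — the ISO 216 defining ratio.

1.414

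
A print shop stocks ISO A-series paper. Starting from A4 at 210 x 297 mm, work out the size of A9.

A5: ⌊297/2⌋ × 210 = 148 × 210 mm
A6: ⌊210/2⌋ × 148 = 105 × 148 mm
A7: ⌊148/2⌋ × 105 = 74 × 105 mm
A8: ⌊105/2⌋ × 74 = 52 × 74 mm
A9: ⌊74/2⌋ × 52 = 37 × 52 mm

37 × 52 mm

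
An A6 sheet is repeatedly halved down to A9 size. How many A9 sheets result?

Each ISO step halves the sheet: 1 × A6 → 2 × A7 → 4 × A8 → 8 × A9
From A6 to A9 is 3 halving steps: 2^3 = 8.

8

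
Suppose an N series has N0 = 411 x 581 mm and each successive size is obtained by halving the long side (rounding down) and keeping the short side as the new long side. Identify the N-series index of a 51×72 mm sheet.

N0: 411 × 581 mm
N1: 290 × 411 mm
N2: 205 × 290 mm
N3: 145 × 205 mm
N4: 102 × 145 mm
N5: 72 × 102 mm
N6: 51 × 72 mm
N7: 36 × 51 mm
→ matches N6.

N6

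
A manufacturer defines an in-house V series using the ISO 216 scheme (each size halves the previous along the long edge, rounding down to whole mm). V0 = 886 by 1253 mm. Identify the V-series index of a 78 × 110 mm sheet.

V7

V0: 886 × 1253 mm
V1: 626 × 886 mm
V2: 443 × 626 mm
V3: 313 × 443 mm
V4: 221 × 313 mm
V5: 156 × 221 mm
V6: 110 × 156 mm
V7: 78 × 110 mm
V8: 55 × 78 mm
→ matches V7.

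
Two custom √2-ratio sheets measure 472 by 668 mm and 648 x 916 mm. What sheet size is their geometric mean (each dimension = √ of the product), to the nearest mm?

553 × 782 mm

Short side: √(472 · 648) = √305856 ≈ 553.0 → 553 mm
Long side: √(668 · 916) = √611888 ≈ 782.2 → 782 mm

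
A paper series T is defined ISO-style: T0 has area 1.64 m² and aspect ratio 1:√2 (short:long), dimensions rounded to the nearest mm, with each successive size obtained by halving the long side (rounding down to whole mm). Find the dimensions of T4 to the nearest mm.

269 × 380 mm

Let T0's short side be w mm. w · w√2 = 1.64 m² = 1,640,000 mm², so w ≈ 1076.9 mm and w√2 ≈ 1522.9 mm → T0 = 1077 × 1523 mm.
T1: ⌊1523/2⌋ × 1077 = 761 × 1077 mm
T2: ⌊1077/2⌋ × 761 = 538 × 761 mm
T3: ⌊761/2⌋ × 538 = 380 × 538 mm
T4: ⌊538/2⌋ × 380 = 269 × 380 mm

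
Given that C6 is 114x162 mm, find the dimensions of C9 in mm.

40 × 57 mm

C7: ⌊162/2⌋ × 114 = 81 × 114 mm
C8: ⌊114/2⌋ × 81 = 57 × 81 mm
C9: ⌊81/2⌋ × 57 = 40 × 57 mm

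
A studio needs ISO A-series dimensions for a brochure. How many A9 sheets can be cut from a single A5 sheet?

Each ISO step halves the sheet: 1 × A5 → 2 × A6 → 4 × A7 → 8 × A8 → …
From A5 to A9 is 4 halving steps: 2^4 = 16.

16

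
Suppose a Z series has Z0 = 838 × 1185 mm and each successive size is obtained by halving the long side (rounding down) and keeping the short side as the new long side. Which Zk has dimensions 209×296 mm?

Z0: 838 × 1185 mm
Z1: 592 × 838 mm
Z2: 419 × 592 mm
Z3: 296 × 419 mm
Z4: 209 × 296 mm
Z5: 148 × 209 mm
→ matches Z4.

Z4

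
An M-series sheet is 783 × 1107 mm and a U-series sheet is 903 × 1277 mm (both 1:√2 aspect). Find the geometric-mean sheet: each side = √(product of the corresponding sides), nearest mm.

Short side: √(783 · 903) = √707049 ≈ 840.9 → 841 mm
Long side: √(1107 · 1277) = √1413639 ≈ 1189.0 → 1189 mm

841 × 1189 mm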